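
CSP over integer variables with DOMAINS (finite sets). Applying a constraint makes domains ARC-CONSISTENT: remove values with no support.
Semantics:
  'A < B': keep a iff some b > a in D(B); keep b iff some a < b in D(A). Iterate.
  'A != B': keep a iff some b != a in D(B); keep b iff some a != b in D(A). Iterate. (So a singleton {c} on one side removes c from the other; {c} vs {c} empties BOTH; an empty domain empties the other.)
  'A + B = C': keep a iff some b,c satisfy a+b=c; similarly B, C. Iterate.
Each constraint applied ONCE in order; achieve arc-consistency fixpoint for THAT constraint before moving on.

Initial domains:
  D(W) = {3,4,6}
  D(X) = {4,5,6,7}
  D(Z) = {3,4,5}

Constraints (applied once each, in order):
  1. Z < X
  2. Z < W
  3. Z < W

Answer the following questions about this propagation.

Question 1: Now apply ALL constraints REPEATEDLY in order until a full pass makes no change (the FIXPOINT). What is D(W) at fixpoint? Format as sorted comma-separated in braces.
pass 0 (initial): D(W)={3,4,6}
pass 1: W {3,4,6}->{4,6}
pass 2: no change
Fixpoint after 2 passes: D(W) = {4,6}

Answer: {4,6}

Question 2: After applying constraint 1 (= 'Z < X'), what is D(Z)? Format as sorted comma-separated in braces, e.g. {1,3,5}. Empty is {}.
Constraint 1 (Z < X) on D(Z)={3,4,5} D(X)={4,5,6,7}: no change
So after constraint 1: D(Z) = {3,4,5}

Answer: {3,4,5}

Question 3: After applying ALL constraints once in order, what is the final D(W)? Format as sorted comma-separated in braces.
Constraint 1 (Z < X) on D(Z)={3,4,5} D(X)={4,5,6,7}: no change
Constraint 2 (Z < W) on D(Z)={3,4,5} D(W)={3,4,6}: W {3,4,6}->{4,6}
Constraint 3 (Z < W) on D(Z)={3,4,5} D(W)={4,6}: no change
So after all 3 constraints: D(W) = {4,6}

Answer: {4,6}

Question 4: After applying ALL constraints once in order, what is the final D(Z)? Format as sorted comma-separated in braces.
Constraint 1 (Z < X) on D(Z)={3,4,5} D(X)={4,5,6,7}: no change
Constraint 2 (Z < W) on D(Z)={3,4,5} D(W)={3,4,6}: W {3,4,6}->{4,6}
Constraint 3 (Z < W) on D(Z)={3,4,5} D(W)={4,6}: no change
So after all 3 constraints: D(Z) = {3,4,5}

Answer: {3,4,5}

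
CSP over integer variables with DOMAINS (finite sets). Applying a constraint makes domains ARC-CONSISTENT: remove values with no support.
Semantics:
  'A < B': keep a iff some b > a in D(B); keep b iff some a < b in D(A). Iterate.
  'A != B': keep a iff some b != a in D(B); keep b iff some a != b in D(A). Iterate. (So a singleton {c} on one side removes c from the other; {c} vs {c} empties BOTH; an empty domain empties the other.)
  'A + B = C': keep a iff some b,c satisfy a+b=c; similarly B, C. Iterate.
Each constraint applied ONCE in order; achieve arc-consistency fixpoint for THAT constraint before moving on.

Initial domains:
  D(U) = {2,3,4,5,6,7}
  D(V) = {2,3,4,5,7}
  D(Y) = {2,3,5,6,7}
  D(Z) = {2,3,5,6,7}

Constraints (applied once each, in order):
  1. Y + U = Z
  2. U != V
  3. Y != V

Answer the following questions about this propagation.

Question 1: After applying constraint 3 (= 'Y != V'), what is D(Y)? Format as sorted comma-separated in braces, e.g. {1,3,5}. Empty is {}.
Constraint 1 (Y + U = Z) on D(Y)={2,3,5,6,7} D(U)={2,3,4,5,6,7} D(Z)={2,3,5,6,7}: Y {2,3,5,6,7}->{2,3,5}; U {2,3,4,5,6,7}->{2,3,4,5}; Z {2,3,5,6,7}->{5,6,7}
Constraint 2 (U != V) on D(U)={2,3,4,5} D(V)={2,3,4,5,7}: no change
Constraint 3 (Y != V) on D(Y)={2,3,5} D(V)={2,3,4,5,7}: no change
So after constraint 3: D(Y) = {2,3,5}

Answer: {2,3,5}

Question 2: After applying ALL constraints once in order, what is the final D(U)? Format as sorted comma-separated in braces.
Constraint 1 (Y + U = Z) on D(Y)={2,3,5,6,7} D(U)={2,3,4,5,6,7} D(Z)={2,3,5,6,7}: Y {2,3,5,6,7}->{2,3,5}; U {2,3,4,5,6,7}->{2,3,4,5}; Z {2,3,5,6,7}->{5,6,7}
Constraint 2 (U != V) on D(U)={2,3,4,5} D(V)={2,3,4,5,7}: no change
Constraint 3 (Y != V) on D(Y)={2,3,5} D(V)={2,3,4,5,7}: no change
So after all 3 constraints: D(U) = {2,3,4,5}

Answer: {2,3,4,5}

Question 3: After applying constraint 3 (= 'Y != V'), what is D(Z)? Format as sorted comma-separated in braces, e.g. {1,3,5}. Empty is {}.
Answer: {5,6,7}

Derivation:
Constraint 1 (Y + U = Z) on D(Y)={2,3,5,6,7} D(U)={2,3,4,5,6,7} D(Z)={2,3,5,6,7}: Y {2,3,5,6,7}->{2,3,5}; U {2,3,4,5,6,7}->{2,3,4,5}; Z {2,3,5,6,7}->{5,6,7}
Constraint 2 (U != V) on D(U)={2,3,4,5} D(V)={2,3,4,5,7}: no change
Constraint 3 (Y != V) on D(Y)={2,3,5} D(V)={2,3,4,5,7}: no change
So after constraint 3: D(Z) = {5,6,7}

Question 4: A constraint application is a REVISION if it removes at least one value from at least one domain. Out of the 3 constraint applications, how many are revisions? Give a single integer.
Answer: 1

Derivation:
Constraint 1 (Y + U = Z) on D(Y)={2,3,5,6,7} D(U)={2,3,4,5,6,7} D(Z)={2,3,5,6,7}: Y {2,3,5,6,7}->{2,3,5}; U {2,3,4,5,6,7}->{2,3,4,5}; Z {2,3,5,6,7}->{5,6,7} => REVISION
Constraint 2 (U != V) on D(U)={2,3,4,5} D(V)={2,3,4,5,7}: no change => not a revision
Constraint 3 (Y != V) on D(Y)={2,3,5} D(V)={2,3,4,5,7}: no change => not a revision
Total revisions = 1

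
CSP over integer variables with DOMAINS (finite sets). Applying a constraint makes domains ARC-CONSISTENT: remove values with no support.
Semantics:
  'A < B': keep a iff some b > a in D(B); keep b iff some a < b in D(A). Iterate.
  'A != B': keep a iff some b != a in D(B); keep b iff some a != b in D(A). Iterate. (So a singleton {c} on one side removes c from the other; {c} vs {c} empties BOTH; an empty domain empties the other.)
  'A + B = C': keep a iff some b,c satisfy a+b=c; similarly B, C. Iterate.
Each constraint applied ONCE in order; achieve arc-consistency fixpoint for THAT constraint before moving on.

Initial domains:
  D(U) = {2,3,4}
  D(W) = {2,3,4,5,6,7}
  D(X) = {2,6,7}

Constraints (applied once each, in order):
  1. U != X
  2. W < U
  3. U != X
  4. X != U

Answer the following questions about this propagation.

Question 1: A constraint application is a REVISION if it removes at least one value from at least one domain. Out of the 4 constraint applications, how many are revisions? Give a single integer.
Answer: 1

Derivation:
Constraint 1 (U != X) on D(U)={2,3,4} D(X)={2,6,7}: no change => not a revision
Constraint 2 (W < U) on D(W)={2,3,4,5,6,7} D(U)={2,3,4}: W {2,3,4,5,6,7}->{2,3}; U {2,3,4}->{3,4} => REVISION
Constraint 3 (U != X) on D(U)={3,4} D(X)={2,6,7}: no change => not a revision
Constraint 4 (X != U) on D(X)={2,6,7} D(U)={3,4}: no change => not a revision
Total revisions = 1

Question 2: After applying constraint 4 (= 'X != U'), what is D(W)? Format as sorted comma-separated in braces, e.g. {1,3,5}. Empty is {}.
Constraint 1 (U != X) on D(U)={2,3,4} D(X)={2,6,7}: no change
Constraint 2 (W < U) on D(W)={2,3,4,5,6,7} D(U)={2,3,4}: W {2,3,4,5,6,7}->{2,3}; U {2,3,4}->{3,4}
Constraint 3 (U != X) on D(U)={3,4} D(X)={2,6,7}: no change
Constraint 4 (X != U) on D(X)={2,6,7} D(U)={3,4}: no change
So after constraint 4: D(W) = {2,3}

Answer: {2,3}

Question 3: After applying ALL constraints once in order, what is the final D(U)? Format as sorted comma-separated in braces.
Answer: {3,4}

Derivation:
Constraint 1 (U != X) on D(U)={2,3,4} D(X)={2,6,7}: no change
Constraint 2 (W < U) on D(W)={2,3,4,5,6,7} D(U)={2,3,4}: W {2,3,4,5,6,7}->{2,3}; U {2,3,4}->{3,4}
Constraint 3 (U != X) on D(U)={3,4} D(X)={2,6,7}: no change
Constraint 4 (X != U) on D(X)={2,6,7} D(U)={3,4}: no change
So after all 4 constraints: D(U) = {3,4}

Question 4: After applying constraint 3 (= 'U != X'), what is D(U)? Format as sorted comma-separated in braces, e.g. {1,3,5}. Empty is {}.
Constraint 1 (U != X) on D(U)={2,3,4} D(X)={2,6,7}: no change
Constraint 2 (W < U) on D(W)={2,3,4,5,6,7} D(U)={2,3,4}: W {2,3,4,5,6,7}->{2,3}; U {2,3,4}->{3,4}
Constraint 3 (U != X) on D(U)={3,4} D(X)={2,6,7}: no change
So after constraint 3: D(U) = {3,4}

Answer: {3,4}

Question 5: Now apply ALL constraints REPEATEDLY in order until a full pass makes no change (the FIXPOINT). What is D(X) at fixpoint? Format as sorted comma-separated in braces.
Answer: {2,6,7}

Derivation:
pass 0 (initial): D(X)={2,6,7}
pass 1: U {2,3,4}->{3,4}; W {2,3,4,5,6,7}->{2,3}
pass 2: no change
Fixpoint after 2 passes: D(X) = {2,6,7}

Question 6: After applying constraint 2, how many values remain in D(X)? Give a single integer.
Constraint 1 (U != X) on D(U)={2,3,4} D(X)={2,6,7}: no change
Constraint 2 (W < U) on D(W)={2,3,4,5,6,7} D(U)={2,3,4}: W {2,3,4,5,6,7}->{2,3}; U {2,3,4}->{3,4}
So after constraint 2: D(X)={2,6,7}, size = 3

Answer: 3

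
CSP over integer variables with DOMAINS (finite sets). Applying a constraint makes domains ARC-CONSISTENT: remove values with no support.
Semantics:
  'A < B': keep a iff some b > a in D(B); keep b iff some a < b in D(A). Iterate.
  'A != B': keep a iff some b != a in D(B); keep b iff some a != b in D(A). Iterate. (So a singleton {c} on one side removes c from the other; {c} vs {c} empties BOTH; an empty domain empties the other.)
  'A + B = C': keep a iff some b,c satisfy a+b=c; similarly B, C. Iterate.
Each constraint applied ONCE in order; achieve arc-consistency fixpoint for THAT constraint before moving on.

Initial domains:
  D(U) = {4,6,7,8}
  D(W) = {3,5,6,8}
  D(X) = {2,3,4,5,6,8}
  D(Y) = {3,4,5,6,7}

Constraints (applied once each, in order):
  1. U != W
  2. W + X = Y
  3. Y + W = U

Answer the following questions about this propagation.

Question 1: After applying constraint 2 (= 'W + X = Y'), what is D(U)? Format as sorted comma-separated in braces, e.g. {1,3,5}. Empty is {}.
Constraint 1 (U != W) on D(U)={4,6,7,8} D(W)={3,5,6,8}: no change
Constraint 2 (W + X = Y) on D(W)={3,5,6,8} D(X)={2,3,4,5,6,8} D(Y)={3,4,5,6,7}: W {3,5,6,8}->{3,5}; X {2,3,4,5,6,8}->{2,3,4}; Y {3,4,5,6,7}->{5,6,7}
So after constraint 2: D(U) = {4,6,7,8}

Answer: {4,6,7,8}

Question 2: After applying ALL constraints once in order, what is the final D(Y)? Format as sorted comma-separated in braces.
Answer: {5}

Derivation:
Constraint 1 (U != W) on D(U)={4,6,7,8} D(W)={3,5,6,8}: no change
Constraint 2 (W + X = Y) on D(W)={3,5,6,8} D(X)={2,3,4,5,6,8} D(Y)={3,4,5,6,7}: W {3,5,6,8}->{3,5}; X {2,3,4,5,6,8}->{2,3,4}; Y {3,4,5,6,7}->{5,6,7}
Constraint 3 (Y + W = U) on D(Y)={5,6,7} D(W)={3,5} D(U)={4,6,7,8}: Y {5,6,7}->{5}; W {3,5}->{3}; U {4,6,7,8}->{8}
So after all 3 constraints: D(Y) = {5}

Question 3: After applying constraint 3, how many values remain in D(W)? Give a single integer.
Answer: 1

Derivation:
Constraint 1 (U != W) on D(U)={4,6,7,8} D(W)={3,5,6,8}: no change
Constraint 2 (W + X = Y) on D(W)={3,5,6,8} D(X)={2,3,4,5,6,8} D(Y)={3,4,5,6,7}: W {3,5,6,8}->{3,5}; X {2,3,4,5,6,8}->{2,3,4}; Y {3,4,5,6,7}->{5,6,7}
Constraint 3 (Y + W = U) on D(Y)={5,6,7} D(W)={3,5} D(U)={4,6,7,8}: Y {5,6,7}->{5}; W {3,5}->{3}; U {4,6,7,8}->{8}
So after constraint 3: D(W)={3}, size = 1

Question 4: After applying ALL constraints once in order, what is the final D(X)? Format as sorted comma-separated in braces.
Constraint 1 (U != W) on D(U)={4,6,7,8} D(W)={3,5,6,8}: no change
Constraint 2 (W + X = Y) on D(W)={3,5,6,8} D(X)={2,3,4,5,6,8} D(Y)={3,4,5,6,7}: W {3,5,6,8}->{3,5}; X {2,3,4,5,6,8}->{2,3,4}; Y {3,4,5,6,7}->{5,6,7}
Constraint 3 (Y + W = U) on D(Y)={5,6,7} D(W)={3,5} D(U)={4,6,7,8}: Y {5,6,7}->{5}; W {3,5}->{3}; U {4,6,7,8}->{8}
So after all 3 constraints: D(X) = {2,3,4}

Answer: {2,3,4}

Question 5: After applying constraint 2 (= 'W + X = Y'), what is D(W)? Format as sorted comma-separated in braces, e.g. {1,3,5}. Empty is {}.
Constraint 1 (U != W) on D(U)={4,6,7,8} D(W)={3,5,6,8}: no change
Constraint 2 (W + X = Y) on D(W)={3,5,6,8} D(X)={2,3,4,5,6,8} D(Y)={3,4,5,6,7}: W {3,5,6,8}->{3,5}; X {2,3,4,5,6,8}->{2,3,4}; Y {3,4,5,6,7}->{5,6,7}
So after constraint 2: D(W) = {3,5}

Answer: {3,5}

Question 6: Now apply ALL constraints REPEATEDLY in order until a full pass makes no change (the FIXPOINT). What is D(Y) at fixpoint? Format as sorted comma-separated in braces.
Answer: {5}

Derivation:
pass 0 (initial): D(Y)={3,4,5,6,7}
pass 1: U {4,6,7,8}->{8}; W {3,5,6,8}->{3}; X {2,3,4,5,6,8}->{2,3,4}; Y {3,4,5,6,7}->{5}
pass 2: X {2,3,4}->{2}
pass 3: no change
Fixpoint after 3 passes: D(Y) = {5}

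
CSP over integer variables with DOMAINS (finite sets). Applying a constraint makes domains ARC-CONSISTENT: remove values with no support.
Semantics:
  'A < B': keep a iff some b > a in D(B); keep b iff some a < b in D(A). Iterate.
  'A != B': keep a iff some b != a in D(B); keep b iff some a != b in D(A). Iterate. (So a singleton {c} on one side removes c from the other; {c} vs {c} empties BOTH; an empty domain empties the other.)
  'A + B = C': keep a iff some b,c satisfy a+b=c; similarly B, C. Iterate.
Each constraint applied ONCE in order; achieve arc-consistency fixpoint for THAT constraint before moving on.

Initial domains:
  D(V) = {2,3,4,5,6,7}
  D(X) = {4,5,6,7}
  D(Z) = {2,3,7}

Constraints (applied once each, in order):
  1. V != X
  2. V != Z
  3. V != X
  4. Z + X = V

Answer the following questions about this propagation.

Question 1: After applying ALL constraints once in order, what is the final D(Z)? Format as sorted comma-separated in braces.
Constraint 1 (V != X) on D(V)={2,3,4,5,6,7} D(X)={4,5,6,7}: no change
Constraint 2 (V != Z) on D(V)={2,3,4,5,6,7} D(Z)={2,3,7}: no change
Constraint 3 (V != X) on D(V)={2,3,4,5,6,7} D(X)={4,5,6,7}: no change
Constraint 4 (Z + X = V) on D(Z)={2,3,7} D(X)={4,5,6,7} D(V)={2,3,4,5,6,7}: Z {2,3,7}->{2,3}; X {4,5,6,7}->{4,5}; V {2,3,4,5,6,7}->{6,7}
So after all 4 constraints: D(Z) = {2,3}

Answer: {2,3}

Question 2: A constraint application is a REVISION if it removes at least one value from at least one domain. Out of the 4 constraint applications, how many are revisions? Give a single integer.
Constraint 1 (V != X) on D(V)={2,3,4,5,6,7} D(X)={4,5,6,7}: no change => not a revision
Constraint 2 (V != Z) on D(V)={2,3,4,5,6,7} D(Z)={2,3,7}: no change => not a revision
Constraint 3 (V != X) on D(V)={2,3,4,5,6,7} D(X)={4,5,6,7}: no change => not a revision
Constraint 4 (Z + X = V) on D(Z)={2,3,7} D(X)={4,5,6,7} D(V)={2,3,4,5,6,7}: Z {2,3,7}->{2,3}; X {4,5,6,7}->{4,5}; V {2,3,4,5,6,7}->{6,7} => REVISION
Total revisions = 1

Answer: 1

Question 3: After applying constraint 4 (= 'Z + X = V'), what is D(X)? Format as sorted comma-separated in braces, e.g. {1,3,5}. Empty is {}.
Answer: {4,5}

Derivation:
Constraint 1 (V != X) on D(V)={2,3,4,5,6,7} D(X)={4,5,6,7}: no change
Constraint 2 (V != Z) on D(V)={2,3,4,5,6,7} D(Z)={2,3,7}: no change
Constraint 3 (V != X) on D(V)={2,3,4,5,6,7} D(X)={4,5,6,7}: no change
Constraint 4 (Z + X = V) on D(Z)={2,3,7} D(X)={4,5,6,7} D(V)={2,3,4,5,6,7}: Z {2,3,7}->{2,3}; X {4,5,6,7}->{4,5}; V {2,3,4,5,6,7}->{6,7}
So after constraint 4: D(X) = {4,5}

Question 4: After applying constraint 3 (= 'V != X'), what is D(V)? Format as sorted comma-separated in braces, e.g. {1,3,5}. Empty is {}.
Constraint 1 (V != X) on D(V)={2,3,4,5,6,7} D(X)={4,5,6,7}: no change
Constraint 2 (V != Z) on D(V)={2,3,4,5,6,7} D(Z)={2,3,7}: no change
Constraint 3 (V != X) on D(V)={2,3,4,5,6,7} D(X)={4,5,6,7}: no change
So after constraint 3: D(V) = {2,3,4,5,6,7}

Answer: {2,3,4,5,6,7}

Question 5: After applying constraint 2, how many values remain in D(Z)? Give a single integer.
Constraint 1 (V != X) on D(V)={2,3,4,5,6,7} D(X)={4,5,6,7}: no change
Constraint 2 (V != Z) on D(V)={2,3,4,5,6,7} D(Z)={2,3,7}: no change
So after constraint 2: D(Z)={2,3,7}, size = 3

Answer: 3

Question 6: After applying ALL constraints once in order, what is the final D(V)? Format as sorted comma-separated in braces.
Answer: {6,7}

Derivation:
Constraint 1 (V != X) on D(V)={2,3,4,5,6,7} D(X)={4,5,6,7}: no change
Constraint 2 (V != Z) on D(V)={2,3,4,5,6,7} D(Z)={2,3,7}: no change
Constraint 3 (V != X) on D(V)={2,3,4,5,6,7} D(X)={4,5,6,7}: no change
Constraint 4 (Z + X = V) on D(Z)={2,3,7} D(X)={4,5,6,7} D(V)={2,3,4,5,6,7}: Z {2,3,7}->{2,3}; X {4,5,6,7}->{4,5}; V {2,3,4,5,6,7}->{6,7}
So after all 4 constraints: D(V) = {6,7}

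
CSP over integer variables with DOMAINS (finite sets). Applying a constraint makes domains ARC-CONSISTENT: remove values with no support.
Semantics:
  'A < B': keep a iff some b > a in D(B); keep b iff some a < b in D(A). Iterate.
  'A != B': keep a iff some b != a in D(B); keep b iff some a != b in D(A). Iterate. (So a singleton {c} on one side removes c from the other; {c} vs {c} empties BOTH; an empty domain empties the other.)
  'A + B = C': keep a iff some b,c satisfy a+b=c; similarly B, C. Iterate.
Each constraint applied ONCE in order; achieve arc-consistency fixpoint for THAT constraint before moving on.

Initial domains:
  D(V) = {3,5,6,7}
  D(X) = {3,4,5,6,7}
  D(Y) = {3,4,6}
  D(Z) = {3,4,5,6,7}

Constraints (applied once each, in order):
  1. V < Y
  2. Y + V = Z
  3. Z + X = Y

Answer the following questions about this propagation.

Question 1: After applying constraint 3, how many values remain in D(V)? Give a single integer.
Constraint 1 (V < Y) on D(V)={3,5,6,7} D(Y)={3,4,6}: V {3,5,6,7}->{3,5}; Y {3,4,6}->{4,6}
Constraint 2 (Y + V = Z) on D(Y)={4,6} D(V)={3,5} D(Z)={3,4,5,6,7}: Y {4,6}->{4}; V {3,5}->{3}; Z {3,4,5,6,7}->{7}
Constraint 3 (Z + X = Y) on D(Z)={7} D(X)={3,4,5,6,7} D(Y)={4}: Z {7}->{}; X {3,4,5,6,7}->{}; Y {4}->{}
So after constraint 3: D(V)={3}, size = 1

Answer: 1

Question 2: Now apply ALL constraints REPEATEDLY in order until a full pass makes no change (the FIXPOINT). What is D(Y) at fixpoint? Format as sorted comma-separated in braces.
Answer: {}

Derivation:
pass 0 (initial): D(Y)={3,4,6}
pass 1: V {3,5,6,7}->{3}; X {3,4,5,6,7}->{}; Y {3,4,6}->{}; Z {3,4,5,6,7}->{}
pass 2: V {3}->{}
pass 3: no change
Fixpoint after 3 passes: D(Y) = {}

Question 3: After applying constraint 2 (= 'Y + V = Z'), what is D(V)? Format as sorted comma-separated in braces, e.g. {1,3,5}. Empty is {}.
Answer: {3}

Derivation:
Constraint 1 (V < Y) on D(V)={3,5,6,7} D(Y)={3,4,6}: V {3,5,6,7}->{3,5}; Y {3,4,6}->{4,6}
Constraint 2 (Y + V = Z) on D(Y)={4,6} D(V)={3,5} D(Z)={3,4,5,6,7}: Y {4,6}->{4}; V {3,5}->{3}; Z {3,4,5,6,7}->{7}
So after constraint 2: D(V) = {3}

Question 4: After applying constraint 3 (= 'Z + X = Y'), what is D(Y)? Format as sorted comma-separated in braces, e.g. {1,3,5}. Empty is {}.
Answer: {}

Derivation:
Constraint 1 (V < Y) on D(V)={3,5,6,7} D(Y)={3,4,6}: V {3,5,6,7}->{3,5}; Y {3,4,6}->{4,6}
Constraint 2 (Y + V = Z) on D(Y)={4,6} D(V)={3,5} D(Z)={3,4,5,6,7}: Y {4,6}->{4}; V {3,5}->{3}; Z {3,4,5,6,7}->{7}
Constraint 3 (Z + X = Y) on D(Z)={7} D(X)={3,4,5,6,7} D(Y)={4}: Z {7}->{}; X {3,4,5,6,7}->{}; Y {4}->{}
So after constraint 3: D(Y) = {}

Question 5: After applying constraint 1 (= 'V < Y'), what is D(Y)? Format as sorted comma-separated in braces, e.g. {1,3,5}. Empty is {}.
Answer: {4,6}

Derivation:
Constraint 1 (V < Y) on D(V)={3,5,6,7} D(Y)={3,4,6}: V {3,5,6,7}->{3,5}; Y {3,4,6}->{4,6}
So after constraint 1: D(Y) = {4,6}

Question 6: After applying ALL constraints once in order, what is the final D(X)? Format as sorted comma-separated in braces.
Answer: {}

Derivation:
Constraint 1 (V < Y) on D(V)={3,5,6,7} D(Y)={3,4,6}: V {3,5,6,7}->{3,5}; Y {3,4,6}->{4,6}
Constraint 2 (Y + V = Z) on D(Y)={4,6} D(V)={3,5} D(Z)={3,4,5,6,7}: Y {4,6}->{4}; V {3,5}->{3}; Z {3,4,5,6,7}->{7}
Constraint 3 (Z + X = Y) on D(Z)={7} D(X)={3,4,5,6,7} D(Y)={4}: Z {7}->{}; X {3,4,5,6,7}->{}; Y {4}->{}
So after all 3 constraints: D(X) = {}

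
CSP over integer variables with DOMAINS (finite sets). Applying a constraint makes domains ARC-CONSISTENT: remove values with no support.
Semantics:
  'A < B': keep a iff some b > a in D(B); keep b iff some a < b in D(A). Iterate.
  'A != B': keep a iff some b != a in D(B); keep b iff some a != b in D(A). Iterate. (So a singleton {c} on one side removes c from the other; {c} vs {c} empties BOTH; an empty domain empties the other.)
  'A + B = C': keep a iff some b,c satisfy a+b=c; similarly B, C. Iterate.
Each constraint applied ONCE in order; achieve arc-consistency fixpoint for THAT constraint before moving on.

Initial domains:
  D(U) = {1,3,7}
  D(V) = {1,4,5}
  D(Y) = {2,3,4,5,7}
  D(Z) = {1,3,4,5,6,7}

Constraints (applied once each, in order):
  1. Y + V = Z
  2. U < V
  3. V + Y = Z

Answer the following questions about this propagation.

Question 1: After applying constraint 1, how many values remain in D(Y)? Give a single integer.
Constraint 1 (Y + V = Z) on D(Y)={2,3,4,5,7} D(V)={1,4,5} D(Z)={1,3,4,5,6,7}: Y {2,3,4,5,7}->{2,3,4,5}; Z {1,3,4,5,6,7}->{3,4,5,6,7}
So after constraint 1: D(Y)={2,3,4,5}, size = 4

Answer: 4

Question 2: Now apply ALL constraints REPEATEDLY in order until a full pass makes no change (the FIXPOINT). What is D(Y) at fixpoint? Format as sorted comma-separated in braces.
pass 0 (initial): D(Y)={2,3,4,5,7}
pass 1: U {1,3,7}->{1,3}; V {1,4,5}->{4,5}; Y {2,3,4,5,7}->{2,3}; Z {1,3,4,5,6,7}->{6,7}
pass 2: no change
Fixpoint after 2 passes: D(Y) = {2,3}

Answer: {2,3}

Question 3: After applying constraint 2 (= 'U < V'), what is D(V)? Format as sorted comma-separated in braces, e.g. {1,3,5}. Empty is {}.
Constraint 1 (Y + V = Z) on D(Y)={2,3,4,5,7} D(V)={1,4,5} D(Z)={1,3,4,5,6,7}: Y {2,3,4,5,7}->{2,3,4,5}; Z {1,3,4,5,6,7}->{3,4,5,6,7}
Constraint 2 (U < V) on D(U)={1,3,7} D(V)={1,4,5}: U {1,3,7}->{1,3}; V {1,4,5}->{4,5}
So after constraint 2: D(V) = {4,5}

Answer: {4,5}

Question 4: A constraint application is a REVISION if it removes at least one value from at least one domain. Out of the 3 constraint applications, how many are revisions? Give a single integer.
Answer: 3

Derivation:
Constraint 1 (Y + V = Z) on D(Y)={2,3,4,5,7} D(V)={1,4,5} D(Z)={1,3,4,5,6,7}: Y {2,3,4,5,7}->{2,3,4,5}; Z {1,3,4,5,6,7}->{3,4,5,6,7} => REVISION
Constraint 2 (U < V) on D(U)={1,3,7} D(V)={1,4,5}: U {1,3,7}->{1,3}; V {1,4,5}->{4,5} => REVISION
Constraint 3 (V + Y = Z) on D(V)={4,5} D(Y)={2,3,4,5} D(Z)={3,4,5,6,7}: Y {2,3,4,5}->{2,3}; Z {3,4,5,6,7}->{6,7} => REVISION
Total revisions = 3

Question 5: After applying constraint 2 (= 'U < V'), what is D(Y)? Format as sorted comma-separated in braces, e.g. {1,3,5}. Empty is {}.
Constraint 1 (Y + V = Z) on D(Y)={2,3,4,5,7} D(V)={1,4,5} D(Z)={1,3,4,5,6,7}: Y {2,3,4,5,7}->{2,3,4,5}; Z {1,3,4,5,6,7}->{3,4,5,6,7}
Constraint 2 (U < V) on D(U)={1,3,7} D(V)={1,4,5}: U {1,3,7}->{1,3}; V {1,4,5}->{4,5}
So after constraint 2: D(Y) = {2,3,4,5}

Answer: {2,3,4,5}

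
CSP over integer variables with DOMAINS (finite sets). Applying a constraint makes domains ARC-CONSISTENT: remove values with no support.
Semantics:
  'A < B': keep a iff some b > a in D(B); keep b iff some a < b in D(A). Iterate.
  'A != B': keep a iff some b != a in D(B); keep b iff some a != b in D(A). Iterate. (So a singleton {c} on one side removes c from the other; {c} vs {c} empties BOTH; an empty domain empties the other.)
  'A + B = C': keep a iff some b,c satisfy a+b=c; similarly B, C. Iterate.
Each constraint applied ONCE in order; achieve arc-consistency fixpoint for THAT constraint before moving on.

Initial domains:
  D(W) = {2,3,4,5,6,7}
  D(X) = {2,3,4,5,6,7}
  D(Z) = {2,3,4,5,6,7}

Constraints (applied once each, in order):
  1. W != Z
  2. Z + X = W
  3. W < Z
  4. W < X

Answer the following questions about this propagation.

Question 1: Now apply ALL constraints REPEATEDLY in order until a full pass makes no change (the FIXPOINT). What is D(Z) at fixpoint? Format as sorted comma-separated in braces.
Answer: {}

Derivation:
pass 0 (initial): D(Z)={2,3,4,5,6,7}
pass 1: W {2,3,4,5,6,7}->{4}; X {2,3,4,5,6,7}->{5}; Z {2,3,4,5,6,7}->{5}
pass 2: W {4}->{}; X {5}->{}; Z {5}->{}
pass 3: no change
Fixpoint after 3 passes: D(Z) = {}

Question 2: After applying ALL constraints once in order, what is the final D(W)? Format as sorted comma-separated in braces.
Constraint 1 (W != Z) on D(W)={2,3,4,5,6,7} D(Z)={2,3,4,5,6,7}: no change
Constraint 2 (Z + X = W) on D(Z)={2,3,4,5,6,7} D(X)={2,3,4,5,6,7} D(W)={2,3,4,5,6,7}: Z {2,3,4,5,6,7}->{2,3,4,5}; X {2,3,4,5,6,7}->{2,3,4,5}; W {2,3,4,5,6,7}->{4,5,6,7}
Constraint 3 (W < Z) on D(W)={4,5,6,7} D(Z)={2,3,4,5}: W {4,5,6,7}->{4}; Z {2,3,4,5}->{5}
Constraint 4 (W < X) on D(W)={4} D(X)={2,3,4,5}: X {2,3,4,5}->{5}
So after all 4 constraints: D(W) = {4}

Answer: {4}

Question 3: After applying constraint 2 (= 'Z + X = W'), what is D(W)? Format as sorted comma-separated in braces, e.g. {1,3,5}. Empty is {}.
Constraint 1 (W != Z) on D(W)={2,3,4,5,6,7} D(Z)={2,3,4,5,6,7}: no change
Constraint 2 (Z + X = W) on D(Z)={2,3,4,5,6,7} D(X)={2,3,4,5,6,7} D(W)={2,3,4,5,6,7}: Z {2,3,4,5,6,7}->{2,3,4,5}; X {2,3,4,5,6,7}->{2,3,4,5}; W {2,3,4,5,6,7}->{4,5,6,7}
So after constraint 2: D(W) = {4,5,6,7}

Answer: {4,5,6,7}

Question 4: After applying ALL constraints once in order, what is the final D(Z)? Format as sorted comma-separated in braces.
Answer: {5}

Derivation:
Constraint 1 (W != Z) on D(W)={2,3,4,5,6,7} D(Z)={2,3,4,5,6,7}: no change
Constraint 2 (Z + X = W) on D(Z)={2,3,4,5,6,7} D(X)={2,3,4,5,6,7} D(W)={2,3,4,5,6,7}: Z {2,3,4,5,6,7}->{2,3,4,5}; X {2,3,4,5,6,7}->{2,3,4,5}; W {2,3,4,5,6,7}->{4,5,6,7}
Constraint 3 (W < Z) on D(W)={4,5,6,7} D(Z)={2,3,4,5}: W {4,5,6,7}->{4}; Z {2,3,4,5}->{5}
Constraint 4 (W < X) on D(W)={4} D(X)={2,3,4,5}: X {2,3,4,5}->{5}
So after all 4 constraints: D(Z) = {5}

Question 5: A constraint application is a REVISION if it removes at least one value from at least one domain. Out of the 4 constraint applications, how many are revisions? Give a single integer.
Constraint 1 (W != Z) on D(W)={2,3,4,5,6,7} D(Z)={2,3,4,5,6,7}: no change => not a revision
Constraint 2 (Z + X = W) on D(Z)={2,3,4,5,6,7} D(X)={2,3,4,5,6,7} D(W)={2,3,4,5,6,7}: Z {2,3,4,5,6,7}->{2,3,4,5}; X {2,3,4,5,6,7}->{2,3,4,5}; W {2,3,4,5,6,7}->{4,5,6,7} => REVISION
Constraint 3 (W < Z) on D(W)={4,5,6,7} D(Z)={2,3,4,5}: W {4,5,6,7}->{4}; Z {2,3,4,5}->{5} => REVISION
Constraint 4 (W < X) on D(W)={4} D(X)={2,3,4,5}: X {2,3,4,5}->{5} => REVISION
Total revisions = 3

Answer: 3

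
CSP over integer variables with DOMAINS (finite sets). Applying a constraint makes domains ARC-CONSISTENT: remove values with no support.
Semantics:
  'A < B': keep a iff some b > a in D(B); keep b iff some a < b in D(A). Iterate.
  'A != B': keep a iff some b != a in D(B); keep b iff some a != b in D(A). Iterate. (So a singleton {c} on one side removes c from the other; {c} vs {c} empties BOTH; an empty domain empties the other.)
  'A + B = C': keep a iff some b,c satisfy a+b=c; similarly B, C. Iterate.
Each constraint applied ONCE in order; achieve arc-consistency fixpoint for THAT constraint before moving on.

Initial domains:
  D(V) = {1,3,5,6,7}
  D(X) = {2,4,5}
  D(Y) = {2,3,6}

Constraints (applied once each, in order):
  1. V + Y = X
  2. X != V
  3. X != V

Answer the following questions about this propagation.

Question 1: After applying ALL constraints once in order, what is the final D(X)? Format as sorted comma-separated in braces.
Answer: {4,5}

Derivation:
Constraint 1 (V + Y = X) on D(V)={1,3,5,6,7} D(Y)={2,3,6} D(X)={2,4,5}: V {1,3,5,6,7}->{1,3}; Y {2,3,6}->{2,3}; X {2,4,5}->{4,5}
Constraint 2 (X != V) on D(X)={4,5} D(V)={1,3}: no change
Constraint 3 (X != V) on D(X)={4,5} D(V)={1,3}: no change
So after all 3 constraints: D(X) = {4,5}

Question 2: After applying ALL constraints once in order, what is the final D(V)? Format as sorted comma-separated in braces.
Constraint 1 (V + Y = X) on D(V)={1,3,5,6,7} D(Y)={2,3,6} D(X)={2,4,5}: V {1,3,5,6,7}->{1,3}; Y {2,3,6}->{2,3}; X {2,4,5}->{4,5}
Constraint 2 (X != V) on D(X)={4,5} D(V)={1,3}: no change
Constraint 3 (X != V) on D(X)={4,5} D(V)={1,3}: no change
So after all 3 constraints: D(V) = {1,3}

Answer: {1,3}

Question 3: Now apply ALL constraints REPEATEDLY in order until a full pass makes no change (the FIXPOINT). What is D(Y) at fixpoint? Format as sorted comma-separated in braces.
Answer: {2,3}

Derivation:
pass 0 (initial): D(Y)={2,3,6}
pass 1: V {1,3,5,6,7}->{1,3}; X {2,4,5}->{4,5}; Y {2,3,6}->{2,3}
pass 2: no change
Fixpoint after 2 passes: D(Y) = {2,3}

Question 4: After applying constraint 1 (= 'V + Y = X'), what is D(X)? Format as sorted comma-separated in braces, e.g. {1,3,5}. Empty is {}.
Constraint 1 (V + Y = X) on D(V)={1,3,5,6,7} D(Y)={2,3,6} D(X)={2,4,5}: V {1,3,5,6,7}->{1,3}; Y {2,3,6}->{2,3}; X {2,4,5}->{4,5}
So after constraint 1: D(X) = {4,5}

Answer: {4,5}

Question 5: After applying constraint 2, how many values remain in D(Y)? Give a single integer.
Answer: 2

Derivation:
Constraint 1 (V + Y = X) on D(V)={1,3,5,6,7} D(Y)={2,3,6} D(X)={2,4,5}: V {1,3,5,6,7}->{1,3}; Y {2,3,6}->{2,3}; X {2,4,5}->{4,5}
Constraint 2 (X != V) on D(X)={4,5} D(V)={1,3}: no change
So after constraint 2: D(Y)={2,3}, size = 2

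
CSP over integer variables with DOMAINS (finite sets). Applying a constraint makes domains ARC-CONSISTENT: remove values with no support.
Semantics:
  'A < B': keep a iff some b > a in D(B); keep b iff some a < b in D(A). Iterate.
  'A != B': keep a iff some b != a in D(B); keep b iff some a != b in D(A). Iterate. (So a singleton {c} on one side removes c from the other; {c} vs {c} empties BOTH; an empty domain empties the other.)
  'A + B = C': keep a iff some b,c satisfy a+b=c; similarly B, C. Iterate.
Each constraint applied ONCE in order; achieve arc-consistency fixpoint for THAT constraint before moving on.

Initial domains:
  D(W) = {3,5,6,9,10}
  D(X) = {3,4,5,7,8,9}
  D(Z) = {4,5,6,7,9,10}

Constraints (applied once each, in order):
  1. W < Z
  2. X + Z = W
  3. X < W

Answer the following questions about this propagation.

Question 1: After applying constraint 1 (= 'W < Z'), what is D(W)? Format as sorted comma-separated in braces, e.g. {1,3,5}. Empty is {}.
Answer: {3,5,6,9}

Derivation:
Constraint 1 (W < Z) on D(W)={3,5,6,9,10} D(Z)={4,5,6,7,9,10}: W {3,5,6,9,10}->{3,5,6,9}
So after constraint 1: D(W) = {3,5,6,9}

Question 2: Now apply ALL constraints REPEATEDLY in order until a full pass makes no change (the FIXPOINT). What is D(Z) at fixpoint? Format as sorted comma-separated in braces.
Answer: {}

Derivation:
pass 0 (initial): D(Z)={4,5,6,7,9,10}
pass 1: W {3,5,6,9,10}->{9}; X {3,4,5,7,8,9}->{3,4,5}; Z {4,5,6,7,9,10}->{4,5,6}
pass 2: W {9}->{}; X {3,4,5}->{}; Z {4,5,6}->{}
pass 3: no change
Fixpoint after 3 passes: D(Z) = {}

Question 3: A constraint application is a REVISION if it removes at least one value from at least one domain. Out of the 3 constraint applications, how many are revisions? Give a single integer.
Constraint 1 (W < Z) on D(W)={3,5,6,9,10} D(Z)={4,5,6,7,9,10}: W {3,5,6,9,10}->{3,5,6,9} => REVISION
Constraint 2 (X + Z = W) on D(X)={3,4,5,7,8,9} D(Z)={4,5,6,7,9,10} D(W)={3,5,6,9}: X {3,4,5,7,8,9}->{3,4,5}; Z {4,5,6,7,9,10}->{4,5,6}; W {3,5,6,9}->{9} => REVISION
Constraint 3 (X < W) on D(X)={3,4,5} D(W)={9}: no change => not a revision
Total revisions = 2

Answer: 2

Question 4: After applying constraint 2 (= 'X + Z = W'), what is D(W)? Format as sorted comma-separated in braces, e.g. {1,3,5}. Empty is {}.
Answer: {9}

Derivation:
Constraint 1 (W < Z) on D(W)={3,5,6,9,10} D(Z)={4,5,6,7,9,10}: W {3,5,6,9,10}->{3,5,6,9}
Constraint 2 (X + Z = W) on D(X)={3,4,5,7,8,9} D(Z)={4,5,6,7,9,10} D(W)={3,5,6,9}: X {3,4,5,7,8,9}->{3,4,5}; Z {4,5,6,7,9,10}->{4,5,6}; W {3,5,6,9}->{9}
So after constraint 2: D(W) = {9}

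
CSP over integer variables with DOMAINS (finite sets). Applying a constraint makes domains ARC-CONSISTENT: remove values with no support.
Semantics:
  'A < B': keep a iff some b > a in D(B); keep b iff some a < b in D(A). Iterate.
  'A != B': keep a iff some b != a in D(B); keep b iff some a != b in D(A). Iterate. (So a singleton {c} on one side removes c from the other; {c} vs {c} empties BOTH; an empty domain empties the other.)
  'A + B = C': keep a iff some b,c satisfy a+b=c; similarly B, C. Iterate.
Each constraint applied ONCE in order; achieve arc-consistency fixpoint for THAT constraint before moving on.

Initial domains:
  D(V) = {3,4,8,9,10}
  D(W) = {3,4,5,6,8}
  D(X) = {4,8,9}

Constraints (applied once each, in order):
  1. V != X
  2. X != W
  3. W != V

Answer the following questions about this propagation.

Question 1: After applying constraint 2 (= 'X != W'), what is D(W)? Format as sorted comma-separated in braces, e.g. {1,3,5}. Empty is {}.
Answer: {3,4,5,6,8}

Derivation:
Constraint 1 (V != X) on D(V)={3,4,8,9,10} D(X)={4,8,9}: no change
Constraint 2 (X != W) on D(X)={4,8,9} D(W)={3,4,5,6,8}: no change
So after constraint 2: D(W) = {3,4,5,6,8}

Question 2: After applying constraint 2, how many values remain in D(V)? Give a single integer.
Constraint 1 (V != X) on D(V)={3,4,8,9,10} D(X)={4,8,9}: no change
Constraint 2 (X != W) on D(X)={4,8,9} D(W)={3,4,5,6,8}: no change
So after constraint 2: D(V)={3,4,8,9,10}, size = 5

Answer: 5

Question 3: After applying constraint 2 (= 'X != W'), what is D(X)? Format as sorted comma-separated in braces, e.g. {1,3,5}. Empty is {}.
Answer: {4,8,9}

Derivation:
Constraint 1 (V != X) on D(V)={3,4,8,9,10} D(X)={4,8,9}: no change
Constraint 2 (X != W) on D(X)={4,8,9} D(W)={3,4,5,6,8}: no change
So after constraint 2: D(X) = {4,8,9}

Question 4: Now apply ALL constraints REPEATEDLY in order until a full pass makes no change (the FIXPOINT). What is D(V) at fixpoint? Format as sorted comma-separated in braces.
pass 0 (initial): D(V)={3,4,8,9,10}
pass 1: no change
Fixpoint after 1 passes: D(V) = {3,4,8,9,10}

Answer: {3,4,8,9,10}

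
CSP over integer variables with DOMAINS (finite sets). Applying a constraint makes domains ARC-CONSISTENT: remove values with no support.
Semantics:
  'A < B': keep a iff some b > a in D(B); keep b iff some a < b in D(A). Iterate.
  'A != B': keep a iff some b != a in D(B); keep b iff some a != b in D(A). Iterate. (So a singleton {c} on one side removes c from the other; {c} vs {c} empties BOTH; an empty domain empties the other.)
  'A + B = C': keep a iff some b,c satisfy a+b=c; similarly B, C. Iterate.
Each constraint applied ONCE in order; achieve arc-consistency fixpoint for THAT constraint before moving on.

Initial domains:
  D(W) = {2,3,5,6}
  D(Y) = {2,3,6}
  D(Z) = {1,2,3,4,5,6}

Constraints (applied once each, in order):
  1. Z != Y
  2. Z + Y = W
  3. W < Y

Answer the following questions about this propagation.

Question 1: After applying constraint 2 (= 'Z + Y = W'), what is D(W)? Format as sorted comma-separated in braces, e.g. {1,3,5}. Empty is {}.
Constraint 1 (Z != Y) on D(Z)={1,2,3,4,5,6} D(Y)={2,3,6}: no change
Constraint 2 (Z + Y = W) on D(Z)={1,2,3,4,5,6} D(Y)={2,3,6} D(W)={2,3,5,6}: Z {1,2,3,4,5,6}->{1,2,3,4}; Y {2,3,6}->{2,3}; W {2,3,5,6}->{3,5,6}
So after constraint 2: D(W) = {3,5,6}

Answer: {3,5,6}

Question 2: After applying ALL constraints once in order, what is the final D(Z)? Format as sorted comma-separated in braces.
Constraint 1 (Z != Y) on D(Z)={1,2,3,4,5,6} D(Y)={2,3,6}: no change
Constraint 2 (Z + Y = W) on D(Z)={1,2,3,4,5,6} D(Y)={2,3,6} D(W)={2,3,5,6}: Z {1,2,3,4,5,6}->{1,2,3,4}; Y {2,3,6}->{2,3}; W {2,3,5,6}->{3,5,6}
Constraint 3 (W < Y) on D(W)={3,5,6} D(Y)={2,3}: W {3,5,6}->{}; Y {2,3}->{}
So after all 3 constraints: D(Z) = {1,2,3,4}

Answer: {1,2,3,4}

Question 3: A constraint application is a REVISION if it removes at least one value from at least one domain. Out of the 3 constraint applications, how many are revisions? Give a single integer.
Answer: 2

Derivation:
Constraint 1 (Z != Y) on D(Z)={1,2,3,4,5,6} D(Y)={2,3,6}: no change => not a revision
Constraint 2 (Z + Y = W) on D(Z)={1,2,3,4,5,6} D(Y)={2,3,6} D(W)={2,3,5,6}: Z {1,2,3,4,5,6}->{1,2,3,4}; Y {2,3,6}->{2,3}; W {2,3,5,6}->{3,5,6} => REVISION
Constraint 3 (W < Y) on D(W)={3,5,6} D(Y)={2,3}: W {3,5,6}->{}; Y {2,3}->{} => REVISION
Total revisions = 2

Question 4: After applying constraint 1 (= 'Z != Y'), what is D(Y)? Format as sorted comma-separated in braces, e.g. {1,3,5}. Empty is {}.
Constraint 1 (Z != Y) on D(Z)={1,2,3,4,5,6} D(Y)={2,3,6}: no change
So after constraint 1: D(Y) = {2,3,6}

Answer: {2,3,6}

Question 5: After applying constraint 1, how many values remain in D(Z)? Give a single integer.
Constraint 1 (Z != Y) on D(Z)={1,2,3,4,5,6} D(Y)={2,3,6}: no change
So after constraint 1: D(Z)={1,2,3,4,5,6}, size = 6

Answer: 6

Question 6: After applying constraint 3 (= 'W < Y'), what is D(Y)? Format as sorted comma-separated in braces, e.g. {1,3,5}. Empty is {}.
Constraint 1 (Z != Y) on D(Z)={1,2,3,4,5,6} D(Y)={2,3,6}: no change
Constraint 2 (Z + Y = W) on D(Z)={1,2,3,4,5,6} D(Y)={2,3,6} D(W)={2,3,5,6}: Z {1,2,3,4,5,6}->{1,2,3,4}; Y {2,3,6}->{2,3}; W {2,3,5,6}->{3,5,6}
Constraint 3 (W < Y) on D(W)={3,5,6} D(Y)={2,3}: W {3,5,6}->{}; Y {2,3}->{}
So after constraint 3: D(Y) = {}

Answer: {}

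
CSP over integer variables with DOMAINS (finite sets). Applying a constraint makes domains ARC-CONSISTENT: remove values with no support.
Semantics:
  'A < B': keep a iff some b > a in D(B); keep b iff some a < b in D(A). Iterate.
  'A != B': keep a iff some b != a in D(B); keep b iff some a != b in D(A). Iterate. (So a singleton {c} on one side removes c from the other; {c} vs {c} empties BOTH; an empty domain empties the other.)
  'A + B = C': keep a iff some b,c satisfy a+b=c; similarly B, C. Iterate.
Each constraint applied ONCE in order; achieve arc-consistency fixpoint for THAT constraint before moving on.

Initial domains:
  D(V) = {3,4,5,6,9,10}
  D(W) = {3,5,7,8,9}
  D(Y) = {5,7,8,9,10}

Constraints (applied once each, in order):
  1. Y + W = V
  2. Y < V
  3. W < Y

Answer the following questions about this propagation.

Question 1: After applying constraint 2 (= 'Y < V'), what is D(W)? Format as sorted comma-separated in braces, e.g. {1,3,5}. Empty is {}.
Constraint 1 (Y + W = V) on D(Y)={5,7,8,9,10} D(W)={3,5,7,8,9} D(V)={3,4,5,6,9,10}: Y {5,7,8,9,10}->{5,7}; W {3,5,7,8,9}->{3,5}; V {3,4,5,6,9,10}->{10}
Constraint 2 (Y < V) on D(Y)={5,7} D(V)={10}: no change
So after constraint 2: D(W) = {3,5}

Answer: {3,5}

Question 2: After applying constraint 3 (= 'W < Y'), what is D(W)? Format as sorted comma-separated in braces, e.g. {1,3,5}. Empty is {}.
Constraint 1 (Y + W = V) on D(Y)={5,7,8,9,10} D(W)={3,5,7,8,9} D(V)={3,4,5,6,9,10}: Y {5,7,8,9,10}->{5,7}; W {3,5,7,8,9}->{3,5}; V {3,4,5,6,9,10}->{10}
Constraint 2 (Y < V) on D(Y)={5,7} D(V)={10}: no change
Constraint 3 (W < Y) on D(W)={3,5} D(Y)={5,7}: no change
So after constraint 3: D(W) = {3,5}

Answer: {3,5}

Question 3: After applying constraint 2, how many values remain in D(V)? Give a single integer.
Constraint 1 (Y + W = V) on D(Y)={5,7,8,9,10} D(W)={3,5,7,8,9} D(V)={3,4,5,6,9,10}: Y {5,7,8,9,10}->{5,7}; W {3,5,7,8,9}->{3,5}; V {3,4,5,6,9,10}->{10}
Constraint 2 (Y < V) on D(Y)={5,7} D(V)={10}: no change
So after constraint 2: D(V)={10}, size = 1

Answer: 1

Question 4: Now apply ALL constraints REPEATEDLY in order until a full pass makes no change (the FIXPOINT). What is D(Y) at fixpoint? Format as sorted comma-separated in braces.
Answer: {5,7}

Derivation:
pass 0 (initial): D(Y)={5,7,8,9,10}
pass 1: V {3,4,5,6,9,10}->{10}; W {3,5,7,8,9}->{3,5}; Y {5,7,8,9,10}->{5,7}
pass 2: no change
Fixpoint after 2 passes: D(Y) = {5,7}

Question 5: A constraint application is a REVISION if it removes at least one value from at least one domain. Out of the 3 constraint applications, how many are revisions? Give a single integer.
Answer: 1

Derivation:
Constraint 1 (Y + W = V) on D(Y)={5,7,8,9,10} D(W)={3,5,7,8,9} D(V)={3,4,5,6,9,10}: Y {5,7,8,9,10}->{5,7}; W {3,5,7,8,9}->{3,5}; V {3,4,5,6,9,10}->{10} => REVISION
Constraint 2 (Y < V) on D(Y)={5,7} D(V)={10}: no change => not a revision
Constraint 3 (W < Y) on D(W)={3,5} D(Y)={5,7}: no change => not a revision
Total revisions = 1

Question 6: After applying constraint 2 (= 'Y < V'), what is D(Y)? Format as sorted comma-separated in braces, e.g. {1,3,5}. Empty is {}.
Answer: {5,7}

Derivation:
Constraint 1 (Y + W = V) on D(Y)={5,7,8,9,10} D(W)={3,5,7,8,9} D(V)={3,4,5,6,9,10}: Y {5,7,8,9,10}->{5,7}; W {3,5,7,8,9}->{3,5}; V {3,4,5,6,9,10}->{10}
Constraint 2 (Y < V) on D(Y)={5,7} D(V)={10}: no change
So after constraint 2: D(Y) = {5,7}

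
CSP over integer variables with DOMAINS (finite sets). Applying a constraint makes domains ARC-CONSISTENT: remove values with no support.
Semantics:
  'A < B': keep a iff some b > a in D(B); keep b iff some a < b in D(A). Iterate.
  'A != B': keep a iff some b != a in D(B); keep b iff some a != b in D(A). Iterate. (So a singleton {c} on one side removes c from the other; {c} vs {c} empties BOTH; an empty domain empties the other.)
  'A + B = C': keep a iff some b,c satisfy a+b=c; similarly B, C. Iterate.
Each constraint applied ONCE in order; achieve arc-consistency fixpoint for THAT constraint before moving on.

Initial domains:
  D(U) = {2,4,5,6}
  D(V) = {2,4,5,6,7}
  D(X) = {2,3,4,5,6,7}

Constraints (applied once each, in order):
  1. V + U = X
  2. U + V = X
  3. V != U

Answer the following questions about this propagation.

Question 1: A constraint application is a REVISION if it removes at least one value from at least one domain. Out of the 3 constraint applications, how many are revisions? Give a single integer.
Answer: 1

Derivation:
Constraint 1 (V + U = X) on D(V)={2,4,5,6,7} D(U)={2,4,5,6} D(X)={2,3,4,5,6,7}: V {2,4,5,6,7}->{2,4,5}; U {2,4,5,6}->{2,4,5}; X {2,3,4,5,6,7}->{4,6,7} => REVISION
Constraint 2 (U + V = X) on D(U)={2,4,5} D(V)={2,4,5} D(X)={4,6,7}: no change => not a revision
Constraint 3 (V != U) on D(V)={2,4,5} D(U)={2,4,5}: no change => not a revision
Total revisions = 1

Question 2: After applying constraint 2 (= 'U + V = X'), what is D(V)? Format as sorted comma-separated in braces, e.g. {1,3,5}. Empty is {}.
Constraint 1 (V + U = X) on D(V)={2,4,5,6,7} D(U)={2,4,5,6} D(X)={2,3,4,5,6,7}: V {2,4,5,6,7}->{2,4,5}; U {2,4,5,6}->{2,4,5}; X {2,3,4,5,6,7}->{4,6,7}
Constraint 2 (U + V = X) on D(U)={2,4,5} D(V)={2,4,5} D(X)={4,6,7}: no change
So after constraint 2: D(V) = {2,4,5}

Answer: {2,4,5}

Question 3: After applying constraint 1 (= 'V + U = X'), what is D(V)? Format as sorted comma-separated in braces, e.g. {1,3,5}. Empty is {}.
Answer: {2,4,5}

Derivation:
Constraint 1 (V + U = X) on D(V)={2,4,5,6,7} D(U)={2,4,5,6} D(X)={2,3,4,5,6,7}: V {2,4,5,6,7}->{2,4,5}; U {2,4,5,6}->{2,4,5}; X {2,3,4,5,6,7}->{4,6,7}
So after constraint 1: D(V) = {2,4,5}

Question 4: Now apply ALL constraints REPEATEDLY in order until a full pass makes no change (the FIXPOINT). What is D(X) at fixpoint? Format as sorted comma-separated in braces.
pass 0 (initial): D(X)={2,3,4,5,6,7}
pass 1: U {2,4,5,6}->{2,4,5}; V {2,4,5,6,7}->{2,4,5}; X {2,3,4,5,6,7}->{4,6,7}
pass 2: no change
Fixpoint after 2 passes: D(X) = {4,6,7}

Answer: {4,6,7}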